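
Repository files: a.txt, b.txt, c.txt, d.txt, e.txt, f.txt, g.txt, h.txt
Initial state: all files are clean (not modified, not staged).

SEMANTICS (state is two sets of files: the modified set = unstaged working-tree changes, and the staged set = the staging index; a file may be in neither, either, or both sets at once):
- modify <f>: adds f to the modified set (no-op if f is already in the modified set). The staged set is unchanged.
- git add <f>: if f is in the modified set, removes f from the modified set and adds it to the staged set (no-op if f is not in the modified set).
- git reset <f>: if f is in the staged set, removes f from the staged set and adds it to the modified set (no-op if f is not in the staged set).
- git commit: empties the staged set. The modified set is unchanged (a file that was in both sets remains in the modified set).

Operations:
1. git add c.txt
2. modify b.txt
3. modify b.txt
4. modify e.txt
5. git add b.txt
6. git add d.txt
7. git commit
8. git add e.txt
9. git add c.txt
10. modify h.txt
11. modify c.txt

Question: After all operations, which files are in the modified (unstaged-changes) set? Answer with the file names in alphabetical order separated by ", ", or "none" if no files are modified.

After op 1 (git add c.txt): modified={none} staged={none}
After op 2 (modify b.txt): modified={b.txt} staged={none}
After op 3 (modify b.txt): modified={b.txt} staged={none}
After op 4 (modify e.txt): modified={b.txt, e.txt} staged={none}
After op 5 (git add b.txt): modified={e.txt} staged={b.txt}
After op 6 (git add d.txt): modified={e.txt} staged={b.txt}
After op 7 (git commit): modified={e.txt} staged={none}
After op 8 (git add e.txt): modified={none} staged={e.txt}
After op 9 (git add c.txt): modified={none} staged={e.txt}
After op 10 (modify h.txt): modified={h.txt} staged={e.txt}
After op 11 (modify c.txt): modified={c.txt, h.txt} staged={e.txt}

Answer: c.txt, h.txt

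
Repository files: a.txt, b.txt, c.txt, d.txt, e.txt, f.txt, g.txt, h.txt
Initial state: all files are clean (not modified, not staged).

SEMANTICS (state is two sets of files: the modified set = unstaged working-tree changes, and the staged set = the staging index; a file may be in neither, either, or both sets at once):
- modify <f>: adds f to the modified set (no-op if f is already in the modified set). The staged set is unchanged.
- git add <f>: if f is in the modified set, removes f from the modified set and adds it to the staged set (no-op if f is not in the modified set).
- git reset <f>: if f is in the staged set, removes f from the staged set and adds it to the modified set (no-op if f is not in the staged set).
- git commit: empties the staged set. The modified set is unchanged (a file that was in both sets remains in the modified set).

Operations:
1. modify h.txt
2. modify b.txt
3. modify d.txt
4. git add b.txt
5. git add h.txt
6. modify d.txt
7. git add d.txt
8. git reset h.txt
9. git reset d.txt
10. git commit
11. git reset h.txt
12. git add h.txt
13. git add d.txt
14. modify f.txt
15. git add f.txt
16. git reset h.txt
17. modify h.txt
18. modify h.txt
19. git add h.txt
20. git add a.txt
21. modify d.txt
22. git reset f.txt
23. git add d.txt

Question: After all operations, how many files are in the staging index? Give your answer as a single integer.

After op 1 (modify h.txt): modified={h.txt} staged={none}
After op 2 (modify b.txt): modified={b.txt, h.txt} staged={none}
After op 3 (modify d.txt): modified={b.txt, d.txt, h.txt} staged={none}
After op 4 (git add b.txt): modified={d.txt, h.txt} staged={b.txt}
After op 5 (git add h.txt): modified={d.txt} staged={b.txt, h.txt}
After op 6 (modify d.txt): modified={d.txt} staged={b.txt, h.txt}
After op 7 (git add d.txt): modified={none} staged={b.txt, d.txt, h.txt}
After op 8 (git reset h.txt): modified={h.txt} staged={b.txt, d.txt}
After op 9 (git reset d.txt): modified={d.txt, h.txt} staged={b.txt}
After op 10 (git commit): modified={d.txt, h.txt} staged={none}
After op 11 (git reset h.txt): modified={d.txt, h.txt} staged={none}
After op 12 (git add h.txt): modified={d.txt} staged={h.txt}
After op 13 (git add d.txt): modified={none} staged={d.txt, h.txt}
After op 14 (modify f.txt): modified={f.txt} staged={d.txt, h.txt}
After op 15 (git add f.txt): modified={none} staged={d.txt, f.txt, h.txt}
After op 16 (git reset h.txt): modified={h.txt} staged={d.txt, f.txt}
After op 17 (modify h.txt): modified={h.txt} staged={d.txt, f.txt}
After op 18 (modify h.txt): modified={h.txt} staged={d.txt, f.txt}
After op 19 (git add h.txt): modified={none} staged={d.txt, f.txt, h.txt}
After op 20 (git add a.txt): modified={none} staged={d.txt, f.txt, h.txt}
After op 21 (modify d.txt): modified={d.txt} staged={d.txt, f.txt, h.txt}
After op 22 (git reset f.txt): modified={d.txt, f.txt} staged={d.txt, h.txt}
After op 23 (git add d.txt): modified={f.txt} staged={d.txt, h.txt}
Final staged set: {d.txt, h.txt} -> count=2

Answer: 2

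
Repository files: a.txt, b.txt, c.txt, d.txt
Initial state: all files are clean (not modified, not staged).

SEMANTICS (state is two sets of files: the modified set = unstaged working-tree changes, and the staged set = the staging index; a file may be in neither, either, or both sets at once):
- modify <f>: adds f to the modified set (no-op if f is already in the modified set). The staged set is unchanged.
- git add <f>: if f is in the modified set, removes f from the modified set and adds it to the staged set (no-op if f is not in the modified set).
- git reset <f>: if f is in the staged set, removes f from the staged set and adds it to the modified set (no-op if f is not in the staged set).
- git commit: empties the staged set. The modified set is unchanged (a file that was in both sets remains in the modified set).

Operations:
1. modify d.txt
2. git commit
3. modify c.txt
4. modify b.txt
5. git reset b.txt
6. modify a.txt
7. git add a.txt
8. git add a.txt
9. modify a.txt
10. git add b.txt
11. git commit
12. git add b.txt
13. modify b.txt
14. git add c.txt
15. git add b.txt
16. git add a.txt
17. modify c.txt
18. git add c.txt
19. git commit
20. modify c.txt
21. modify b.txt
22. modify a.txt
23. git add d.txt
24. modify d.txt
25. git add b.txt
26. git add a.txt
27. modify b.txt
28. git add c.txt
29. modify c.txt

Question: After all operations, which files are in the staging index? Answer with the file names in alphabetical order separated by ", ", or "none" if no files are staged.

After op 1 (modify d.txt): modified={d.txt} staged={none}
After op 2 (git commit): modified={d.txt} staged={none}
After op 3 (modify c.txt): modified={c.txt, d.txt} staged={none}
After op 4 (modify b.txt): modified={b.txt, c.txt, d.txt} staged={none}
After op 5 (git reset b.txt): modified={b.txt, c.txt, d.txt} staged={none}
After op 6 (modify a.txt): modified={a.txt, b.txt, c.txt, d.txt} staged={none}
After op 7 (git add a.txt): modified={b.txt, c.txt, d.txt} staged={a.txt}
After op 8 (git add a.txt): modified={b.txt, c.txt, d.txt} staged={a.txt}
After op 9 (modify a.txt): modified={a.txt, b.txt, c.txt, d.txt} staged={a.txt}
After op 10 (git add b.txt): modified={a.txt, c.txt, d.txt} staged={a.txt, b.txt}
After op 11 (git commit): modified={a.txt, c.txt, d.txt} staged={none}
After op 12 (git add b.txt): modified={a.txt, c.txt, d.txt} staged={none}
After op 13 (modify b.txt): modified={a.txt, b.txt, c.txt, d.txt} staged={none}
After op 14 (git add c.txt): modified={a.txt, b.txt, d.txt} staged={c.txt}
After op 15 (git add b.txt): modified={a.txt, d.txt} staged={b.txt, c.txt}
After op 16 (git add a.txt): modified={d.txt} staged={a.txt, b.txt, c.txt}
After op 17 (modify c.txt): modified={c.txt, d.txt} staged={a.txt, b.txt, c.txt}
After op 18 (git add c.txt): modified={d.txt} staged={a.txt, b.txt, c.txt}
After op 19 (git commit): modified={d.txt} staged={none}
After op 20 (modify c.txt): modified={c.txt, d.txt} staged={none}
After op 21 (modify b.txt): modified={b.txt, c.txt, d.txt} staged={none}
After op 22 (modify a.txt): modified={a.txt, b.txt, c.txt, d.txt} staged={none}
After op 23 (git add d.txt): modified={a.txt, b.txt, c.txt} staged={d.txt}
After op 24 (modify d.txt): modified={a.txt, b.txt, c.txt, d.txt} staged={d.txt}
After op 25 (git add b.txt): modified={a.txt, c.txt, d.txt} staged={b.txt, d.txt}
After op 26 (git add a.txt): modified={c.txt, d.txt} staged={a.txt, b.txt, d.txt}
After op 27 (modify b.txt): modified={b.txt, c.txt, d.txt} staged={a.txt, b.txt, d.txt}
After op 28 (git add c.txt): modified={b.txt, d.txt} staged={a.txt, b.txt, c.txt, d.txt}
After op 29 (modify c.txt): modified={b.txt, c.txt, d.txt} staged={a.txt, b.txt, c.txt, d.txt}

Answer: a.txt, b.txt, c.txt, d.txt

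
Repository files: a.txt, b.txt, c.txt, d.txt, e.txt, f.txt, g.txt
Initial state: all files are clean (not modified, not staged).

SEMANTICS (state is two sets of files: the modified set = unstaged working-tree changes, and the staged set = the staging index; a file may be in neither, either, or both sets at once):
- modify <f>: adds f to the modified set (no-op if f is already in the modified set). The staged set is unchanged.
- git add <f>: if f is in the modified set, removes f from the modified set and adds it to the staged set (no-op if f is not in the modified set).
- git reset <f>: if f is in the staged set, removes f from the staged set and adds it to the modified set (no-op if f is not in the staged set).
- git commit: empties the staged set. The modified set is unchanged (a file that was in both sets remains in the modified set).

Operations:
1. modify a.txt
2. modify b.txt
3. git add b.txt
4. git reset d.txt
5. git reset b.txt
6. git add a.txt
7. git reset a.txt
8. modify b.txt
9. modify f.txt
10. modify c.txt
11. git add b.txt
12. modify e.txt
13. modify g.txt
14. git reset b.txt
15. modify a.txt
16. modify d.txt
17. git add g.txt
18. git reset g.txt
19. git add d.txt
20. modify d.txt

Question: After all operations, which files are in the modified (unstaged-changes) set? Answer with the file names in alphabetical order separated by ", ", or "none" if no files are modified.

Answer: a.txt, b.txt, c.txt, d.txt, e.txt, f.txt, g.txt

Derivation:
After op 1 (modify a.txt): modified={a.txt} staged={none}
After op 2 (modify b.txt): modified={a.txt, b.txt} staged={none}
After op 3 (git add b.txt): modified={a.txt} staged={b.txt}
After op 4 (git reset d.txt): modified={a.txt} staged={b.txt}
After op 5 (git reset b.txt): modified={a.txt, b.txt} staged={none}
After op 6 (git add a.txt): modified={b.txt} staged={a.txt}
After op 7 (git reset a.txt): modified={a.txt, b.txt} staged={none}
After op 8 (modify b.txt): modified={a.txt, b.txt} staged={none}
After op 9 (modify f.txt): modified={a.txt, b.txt, f.txt} staged={none}
After op 10 (modify c.txt): modified={a.txt, b.txt, c.txt, f.txt} staged={none}
After op 11 (git add b.txt): modified={a.txt, c.txt, f.txt} staged={b.txt}
After op 12 (modify e.txt): modified={a.txt, c.txt, e.txt, f.txt} staged={b.txt}
After op 13 (modify g.txt): modified={a.txt, c.txt, e.txt, f.txt, g.txt} staged={b.txt}
After op 14 (git reset b.txt): modified={a.txt, b.txt, c.txt, e.txt, f.txt, g.txt} staged={none}
After op 15 (modify a.txt): modified={a.txt, b.txt, c.txt, e.txt, f.txt, g.txt} staged={none}
After op 16 (modify d.txt): modified={a.txt, b.txt, c.txt, d.txt, e.txt, f.txt, g.txt} staged={none}
After op 17 (git add g.txt): modified={a.txt, b.txt, c.txt, d.txt, e.txt, f.txt} staged={g.txt}
After op 18 (git reset g.txt): modified={a.txt, b.txt, c.txt, d.txt, e.txt, f.txt, g.txt} staged={none}
After op 19 (git add d.txt): modified={a.txt, b.txt, c.txt, e.txt, f.txt, g.txt} staged={d.txt}
After op 20 (modify d.txt): modified={a.txt, b.txt, c.txt, d.txt, e.txt, f.txt, g.txt} staged={d.txt}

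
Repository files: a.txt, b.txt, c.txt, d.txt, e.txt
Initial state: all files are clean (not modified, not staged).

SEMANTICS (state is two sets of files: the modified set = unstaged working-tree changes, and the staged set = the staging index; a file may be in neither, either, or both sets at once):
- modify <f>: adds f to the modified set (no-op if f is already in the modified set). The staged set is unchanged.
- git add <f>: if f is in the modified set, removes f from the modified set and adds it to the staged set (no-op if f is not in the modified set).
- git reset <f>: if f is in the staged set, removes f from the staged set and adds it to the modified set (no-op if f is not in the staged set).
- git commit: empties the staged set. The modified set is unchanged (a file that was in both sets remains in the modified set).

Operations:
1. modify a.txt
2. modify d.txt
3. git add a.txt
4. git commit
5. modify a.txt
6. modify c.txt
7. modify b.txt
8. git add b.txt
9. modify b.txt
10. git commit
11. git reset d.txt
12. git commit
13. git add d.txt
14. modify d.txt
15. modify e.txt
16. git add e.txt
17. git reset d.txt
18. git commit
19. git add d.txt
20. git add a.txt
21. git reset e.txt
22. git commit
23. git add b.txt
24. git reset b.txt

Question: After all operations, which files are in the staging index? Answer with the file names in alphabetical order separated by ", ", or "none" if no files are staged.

Answer: none

Derivation:
After op 1 (modify a.txt): modified={a.txt} staged={none}
After op 2 (modify d.txt): modified={a.txt, d.txt} staged={none}
After op 3 (git add a.txt): modified={d.txt} staged={a.txt}
After op 4 (git commit): modified={d.txt} staged={none}
After op 5 (modify a.txt): modified={a.txt, d.txt} staged={none}
After op 6 (modify c.txt): modified={a.txt, c.txt, d.txt} staged={none}
After op 7 (modify b.txt): modified={a.txt, b.txt, c.txt, d.txt} staged={none}
After op 8 (git add b.txt): modified={a.txt, c.txt, d.txt} staged={b.txt}
After op 9 (modify b.txt): modified={a.txt, b.txt, c.txt, d.txt} staged={b.txt}
After op 10 (git commit): modified={a.txt, b.txt, c.txt, d.txt} staged={none}
After op 11 (git reset d.txt): modified={a.txt, b.txt, c.txt, d.txt} staged={none}
After op 12 (git commit): modified={a.txt, b.txt, c.txt, d.txt} staged={none}
After op 13 (git add d.txt): modified={a.txt, b.txt, c.txt} staged={d.txt}
After op 14 (modify d.txt): modified={a.txt, b.txt, c.txt, d.txt} staged={d.txt}
After op 15 (modify e.txt): modified={a.txt, b.txt, c.txt, d.txt, e.txt} staged={d.txt}
After op 16 (git add e.txt): modified={a.txt, b.txt, c.txt, d.txt} staged={d.txt, e.txt}
After op 17 (git reset d.txt): modified={a.txt, b.txt, c.txt, d.txt} staged={e.txt}
After op 18 (git commit): modified={a.txt, b.txt, c.txt, d.txt} staged={none}
After op 19 (git add d.txt): modified={a.txt, b.txt, c.txt} staged={d.txt}
After op 20 (git add a.txt): modified={b.txt, c.txt} staged={a.txt, d.txt}
After op 21 (git reset e.txt): modified={b.txt, c.txt} staged={a.txt, d.txt}
After op 22 (git commit): modified={b.txt, c.txt} staged={none}
After op 23 (git add b.txt): modified={c.txt} staged={b.txt}
After op 24 (git reset b.txt): modified={b.txt, c.txt} staged={none}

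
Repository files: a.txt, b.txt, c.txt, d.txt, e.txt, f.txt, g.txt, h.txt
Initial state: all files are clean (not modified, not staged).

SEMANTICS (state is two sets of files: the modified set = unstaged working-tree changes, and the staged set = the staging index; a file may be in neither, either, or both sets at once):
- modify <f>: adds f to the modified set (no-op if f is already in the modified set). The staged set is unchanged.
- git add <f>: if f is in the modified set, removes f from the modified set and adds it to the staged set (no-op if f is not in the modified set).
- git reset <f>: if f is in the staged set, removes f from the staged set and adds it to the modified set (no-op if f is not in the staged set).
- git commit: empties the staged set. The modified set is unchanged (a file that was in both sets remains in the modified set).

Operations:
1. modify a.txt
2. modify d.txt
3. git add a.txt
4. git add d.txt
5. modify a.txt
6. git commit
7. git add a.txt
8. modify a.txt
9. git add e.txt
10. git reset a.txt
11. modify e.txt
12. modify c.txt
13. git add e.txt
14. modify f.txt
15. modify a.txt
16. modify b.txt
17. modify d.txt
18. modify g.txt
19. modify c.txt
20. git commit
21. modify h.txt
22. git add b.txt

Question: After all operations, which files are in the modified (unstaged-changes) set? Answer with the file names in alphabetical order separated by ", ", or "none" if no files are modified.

After op 1 (modify a.txt): modified={a.txt} staged={none}
After op 2 (modify d.txt): modified={a.txt, d.txt} staged={none}
After op 3 (git add a.txt): modified={d.txt} staged={a.txt}
After op 4 (git add d.txt): modified={none} staged={a.txt, d.txt}
After op 5 (modify a.txt): modified={a.txt} staged={a.txt, d.txt}
After op 6 (git commit): modified={a.txt} staged={none}
After op 7 (git add a.txt): modified={none} staged={a.txt}
After op 8 (modify a.txt): modified={a.txt} staged={a.txt}
After op 9 (git add e.txt): modified={a.txt} staged={a.txt}
After op 10 (git reset a.txt): modified={a.txt} staged={none}
After op 11 (modify e.txt): modified={a.txt, e.txt} staged={none}
After op 12 (modify c.txt): modified={a.txt, c.txt, e.txt} staged={none}
After op 13 (git add e.txt): modified={a.txt, c.txt} staged={e.txt}
After op 14 (modify f.txt): modified={a.txt, c.txt, f.txt} staged={e.txt}
After op 15 (modify a.txt): modified={a.txt, c.txt, f.txt} staged={e.txt}
After op 16 (modify b.txt): modified={a.txt, b.txt, c.txt, f.txt} staged={e.txt}
After op 17 (modify d.txt): modified={a.txt, b.txt, c.txt, d.txt, f.txt} staged={e.txt}
After op 18 (modify g.txt): modified={a.txt, b.txt, c.txt, d.txt, f.txt, g.txt} staged={e.txt}
After op 19 (modify c.txt): modified={a.txt, b.txt, c.txt, d.txt, f.txt, g.txt} staged={e.txt}
After op 20 (git commit): modified={a.txt, b.txt, c.txt, d.txt, f.txt, g.txt} staged={none}
After op 21 (modify h.txt): modified={a.txt, b.txt, c.txt, d.txt, f.txt, g.txt, h.txt} staged={none}
After op 22 (git add b.txt): modified={a.txt, c.txt, d.txt, f.txt, g.txt, h.txt} staged={b.txt}

Answer: a.txt, c.txt, d.txt, f.txt, g.txt, h.txt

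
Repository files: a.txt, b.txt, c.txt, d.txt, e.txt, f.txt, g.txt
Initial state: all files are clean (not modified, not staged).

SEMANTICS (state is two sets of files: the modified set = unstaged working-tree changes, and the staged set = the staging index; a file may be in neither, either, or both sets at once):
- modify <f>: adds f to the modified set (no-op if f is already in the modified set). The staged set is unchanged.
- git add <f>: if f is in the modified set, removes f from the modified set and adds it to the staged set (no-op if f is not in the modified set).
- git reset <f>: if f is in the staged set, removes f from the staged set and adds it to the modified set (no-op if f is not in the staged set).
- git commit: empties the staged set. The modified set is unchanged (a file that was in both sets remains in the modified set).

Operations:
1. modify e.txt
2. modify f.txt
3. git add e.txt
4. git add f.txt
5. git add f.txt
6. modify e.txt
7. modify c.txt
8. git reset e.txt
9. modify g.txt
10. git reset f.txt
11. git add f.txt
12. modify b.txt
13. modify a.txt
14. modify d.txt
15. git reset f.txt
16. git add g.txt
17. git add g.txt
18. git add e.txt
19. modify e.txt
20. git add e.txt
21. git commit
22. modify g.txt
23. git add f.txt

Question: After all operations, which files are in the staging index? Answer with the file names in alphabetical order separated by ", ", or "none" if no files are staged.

After op 1 (modify e.txt): modified={e.txt} staged={none}
After op 2 (modify f.txt): modified={e.txt, f.txt} staged={none}
After op 3 (git add e.txt): modified={f.txt} staged={e.txt}
After op 4 (git add f.txt): modified={none} staged={e.txt, f.txt}
After op 5 (git add f.txt): modified={none} staged={e.txt, f.txt}
After op 6 (modify e.txt): modified={e.txt} staged={e.txt, f.txt}
After op 7 (modify c.txt): modified={c.txt, e.txt} staged={e.txt, f.txt}
After op 8 (git reset e.txt): modified={c.txt, e.txt} staged={f.txt}
After op 9 (modify g.txt): modified={c.txt, e.txt, g.txt} staged={f.txt}
After op 10 (git reset f.txt): modified={c.txt, e.txt, f.txt, g.txt} staged={none}
After op 11 (git add f.txt): modified={c.txt, e.txt, g.txt} staged={f.txt}
After op 12 (modify b.txt): modified={b.txt, c.txt, e.txt, g.txt} staged={f.txt}
After op 13 (modify a.txt): modified={a.txt, b.txt, c.txt, e.txt, g.txt} staged={f.txt}
After op 14 (modify d.txt): modified={a.txt, b.txt, c.txt, d.txt, e.txt, g.txt} staged={f.txt}
After op 15 (git reset f.txt): modified={a.txt, b.txt, c.txt, d.txt, e.txt, f.txt, g.txt} staged={none}
After op 16 (git add g.txt): modified={a.txt, b.txt, c.txt, d.txt, e.txt, f.txt} staged={g.txt}
After op 17 (git add g.txt): modified={a.txt, b.txt, c.txt, d.txt, e.txt, f.txt} staged={g.txt}
After op 18 (git add e.txt): modified={a.txt, b.txt, c.txt, d.txt, f.txt} staged={e.txt, g.txt}
After op 19 (modify e.txt): modified={a.txt, b.txt, c.txt, d.txt, e.txt, f.txt} staged={e.txt, g.txt}
After op 20 (git add e.txt): modified={a.txt, b.txt, c.txt, d.txt, f.txt} staged={e.txt, g.txt}
After op 21 (git commit): modified={a.txt, b.txt, c.txt, d.txt, f.txt} staged={none}
After op 22 (modify g.txt): modified={a.txt, b.txt, c.txt, d.txt, f.txt, g.txt} staged={none}
After op 23 (git add f.txt): modified={a.txt, b.txt, c.txt, d.txt, g.txt} staged={f.txt}

Answer: f.txt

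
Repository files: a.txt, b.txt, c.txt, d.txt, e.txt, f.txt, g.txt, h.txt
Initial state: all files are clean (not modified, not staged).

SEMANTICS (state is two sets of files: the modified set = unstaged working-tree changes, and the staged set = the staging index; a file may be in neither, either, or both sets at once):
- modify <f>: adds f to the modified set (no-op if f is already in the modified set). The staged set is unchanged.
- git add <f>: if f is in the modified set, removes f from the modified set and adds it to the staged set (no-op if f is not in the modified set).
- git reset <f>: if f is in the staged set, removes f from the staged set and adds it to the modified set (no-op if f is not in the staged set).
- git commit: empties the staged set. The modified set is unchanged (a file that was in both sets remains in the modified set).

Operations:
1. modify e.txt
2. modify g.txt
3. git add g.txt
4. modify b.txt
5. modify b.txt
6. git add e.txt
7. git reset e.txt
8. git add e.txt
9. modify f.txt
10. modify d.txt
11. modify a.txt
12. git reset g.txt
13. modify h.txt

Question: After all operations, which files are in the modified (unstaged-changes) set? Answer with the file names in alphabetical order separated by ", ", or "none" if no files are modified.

After op 1 (modify e.txt): modified={e.txt} staged={none}
After op 2 (modify g.txt): modified={e.txt, g.txt} staged={none}
After op 3 (git add g.txt): modified={e.txt} staged={g.txt}
After op 4 (modify b.txt): modified={b.txt, e.txt} staged={g.txt}
After op 5 (modify b.txt): modified={b.txt, e.txt} staged={g.txt}
After op 6 (git add e.txt): modified={b.txt} staged={e.txt, g.txt}
After op 7 (git reset e.txt): modified={b.txt, e.txt} staged={g.txt}
After op 8 (git add e.txt): modified={b.txt} staged={e.txt, g.txt}
After op 9 (modify f.txt): modified={b.txt, f.txt} staged={e.txt, g.txt}
After op 10 (modify d.txt): modified={b.txt, d.txt, f.txt} staged={e.txt, g.txt}
After op 11 (modify a.txt): modified={a.txt, b.txt, d.txt, f.txt} staged={e.txt, g.txt}
After op 12 (git reset g.txt): modified={a.txt, b.txt, d.txt, f.txt, g.txt} staged={e.txt}
After op 13 (modify h.txt): modified={a.txt, b.txt, d.txt, f.txt, g.txt, h.txt} staged={e.txt}

Answer: a.txt, b.txt, d.txt, f.txt, g.txt, h.txt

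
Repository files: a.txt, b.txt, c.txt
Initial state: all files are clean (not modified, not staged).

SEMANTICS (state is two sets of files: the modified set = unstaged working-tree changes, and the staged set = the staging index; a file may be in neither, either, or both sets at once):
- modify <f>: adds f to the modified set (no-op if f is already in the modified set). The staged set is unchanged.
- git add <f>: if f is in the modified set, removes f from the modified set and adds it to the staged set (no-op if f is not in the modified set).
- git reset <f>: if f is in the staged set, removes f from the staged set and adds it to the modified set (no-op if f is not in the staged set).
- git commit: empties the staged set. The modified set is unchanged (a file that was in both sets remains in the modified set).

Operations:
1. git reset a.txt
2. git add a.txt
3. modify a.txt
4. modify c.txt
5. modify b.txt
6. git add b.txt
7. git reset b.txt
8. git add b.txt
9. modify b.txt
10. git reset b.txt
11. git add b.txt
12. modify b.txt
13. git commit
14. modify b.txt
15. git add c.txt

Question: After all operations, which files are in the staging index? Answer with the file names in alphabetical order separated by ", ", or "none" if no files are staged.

Answer: c.txt

Derivation:
After op 1 (git reset a.txt): modified={none} staged={none}
After op 2 (git add a.txt): modified={none} staged={none}
After op 3 (modify a.txt): modified={a.txt} staged={none}
After op 4 (modify c.txt): modified={a.txt, c.txt} staged={none}
After op 5 (modify b.txt): modified={a.txt, b.txt, c.txt} staged={none}
After op 6 (git add b.txt): modified={a.txt, c.txt} staged={b.txt}
After op 7 (git reset b.txt): modified={a.txt, b.txt, c.txt} staged={none}
After op 8 (git add b.txt): modified={a.txt, c.txt} staged={b.txt}
After op 9 (modify b.txt): modified={a.txt, b.txt, c.txt} staged={b.txt}
After op 10 (git reset b.txt): modified={a.txt, b.txt, c.txt} staged={none}
After op 11 (git add b.txt): modified={a.txt, c.txt} staged={b.txt}
After op 12 (modify b.txt): modified={a.txt, b.txt, c.txt} staged={b.txt}
After op 13 (git commit): modified={a.txt, b.txt, c.txt} staged={none}
After op 14 (modify b.txt): modified={a.txt, b.txt, c.txt} staged={none}
After op 15 (git add c.txt): modified={a.txt, b.txt} staged={c.txt}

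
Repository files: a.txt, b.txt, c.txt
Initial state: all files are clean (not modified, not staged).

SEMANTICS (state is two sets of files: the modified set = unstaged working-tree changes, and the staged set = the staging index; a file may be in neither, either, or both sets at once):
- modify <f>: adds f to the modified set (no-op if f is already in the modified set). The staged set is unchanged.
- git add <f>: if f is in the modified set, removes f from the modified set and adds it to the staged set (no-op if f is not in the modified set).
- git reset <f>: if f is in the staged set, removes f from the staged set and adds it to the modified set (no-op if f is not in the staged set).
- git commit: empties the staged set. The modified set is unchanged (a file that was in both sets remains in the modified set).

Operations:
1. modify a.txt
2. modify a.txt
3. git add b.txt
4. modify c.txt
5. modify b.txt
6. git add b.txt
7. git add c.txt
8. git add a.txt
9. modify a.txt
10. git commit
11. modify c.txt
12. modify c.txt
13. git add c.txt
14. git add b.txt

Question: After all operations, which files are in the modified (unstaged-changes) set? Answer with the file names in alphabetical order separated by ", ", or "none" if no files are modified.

After op 1 (modify a.txt): modified={a.txt} staged={none}
After op 2 (modify a.txt): modified={a.txt} staged={none}
After op 3 (git add b.txt): modified={a.txt} staged={none}
After op 4 (modify c.txt): modified={a.txt, c.txt} staged={none}
After op 5 (modify b.txt): modified={a.txt, b.txt, c.txt} staged={none}
After op 6 (git add b.txt): modified={a.txt, c.txt} staged={b.txt}
After op 7 (git add c.txt): modified={a.txt} staged={b.txt, c.txt}
After op 8 (git add a.txt): modified={none} staged={a.txt, b.txt, c.txt}
After op 9 (modify a.txt): modified={a.txt} staged={a.txt, b.txt, c.txt}
After op 10 (git commit): modified={a.txt} staged={none}
After op 11 (modify c.txt): modified={a.txt, c.txt} staged={none}
After op 12 (modify c.txt): modified={a.txt, c.txt} staged={none}
After op 13 (git add c.txt): modified={a.txt} staged={c.txt}
After op 14 (git add b.txt): modified={a.txt} staged={c.txt}

Answer: a.txt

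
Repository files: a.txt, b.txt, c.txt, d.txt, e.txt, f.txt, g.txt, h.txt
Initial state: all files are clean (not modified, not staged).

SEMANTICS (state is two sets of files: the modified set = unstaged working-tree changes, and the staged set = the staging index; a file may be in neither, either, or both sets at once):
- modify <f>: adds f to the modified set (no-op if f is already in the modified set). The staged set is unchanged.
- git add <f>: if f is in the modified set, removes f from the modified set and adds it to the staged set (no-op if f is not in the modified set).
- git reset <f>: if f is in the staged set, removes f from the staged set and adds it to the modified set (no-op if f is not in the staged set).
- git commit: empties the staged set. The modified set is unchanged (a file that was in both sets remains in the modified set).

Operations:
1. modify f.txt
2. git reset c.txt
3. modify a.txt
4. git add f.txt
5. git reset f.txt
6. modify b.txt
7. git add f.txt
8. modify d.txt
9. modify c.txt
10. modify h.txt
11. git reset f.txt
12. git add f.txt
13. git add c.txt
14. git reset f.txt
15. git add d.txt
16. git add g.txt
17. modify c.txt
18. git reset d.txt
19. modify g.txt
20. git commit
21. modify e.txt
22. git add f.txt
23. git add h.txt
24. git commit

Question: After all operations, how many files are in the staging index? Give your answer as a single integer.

After op 1 (modify f.txt): modified={f.txt} staged={none}
After op 2 (git reset c.txt): modified={f.txt} staged={none}
After op 3 (modify a.txt): modified={a.txt, f.txt} staged={none}
After op 4 (git add f.txt): modified={a.txt} staged={f.txt}
After op 5 (git reset f.txt): modified={a.txt, f.txt} staged={none}
After op 6 (modify b.txt): modified={a.txt, b.txt, f.txt} staged={none}
After op 7 (git add f.txt): modified={a.txt, b.txt} staged={f.txt}
After op 8 (modify d.txt): modified={a.txt, b.txt, d.txt} staged={f.txt}
After op 9 (modify c.txt): modified={a.txt, b.txt, c.txt, d.txt} staged={f.txt}
After op 10 (modify h.txt): modified={a.txt, b.txt, c.txt, d.txt, h.txt} staged={f.txt}
After op 11 (git reset f.txt): modified={a.txt, b.txt, c.txt, d.txt, f.txt, h.txt} staged={none}
After op 12 (git add f.txt): modified={a.txt, b.txt, c.txt, d.txt, h.txt} staged={f.txt}
After op 13 (git add c.txt): modified={a.txt, b.txt, d.txt, h.txt} staged={c.txt, f.txt}
After op 14 (git reset f.txt): modified={a.txt, b.txt, d.txt, f.txt, h.txt} staged={c.txt}
After op 15 (git add d.txt): modified={a.txt, b.txt, f.txt, h.txt} staged={c.txt, d.txt}
After op 16 (git add g.txt): modified={a.txt, b.txt, f.txt, h.txt} staged={c.txt, d.txt}
After op 17 (modify c.txt): modified={a.txt, b.txt, c.txt, f.txt, h.txt} staged={c.txt, d.txt}
After op 18 (git reset d.txt): modified={a.txt, b.txt, c.txt, d.txt, f.txt, h.txt} staged={c.txt}
After op 19 (modify g.txt): modified={a.txt, b.txt, c.txt, d.txt, f.txt, g.txt, h.txt} staged={c.txt}
After op 20 (git commit): modified={a.txt, b.txt, c.txt, d.txt, f.txt, g.txt, h.txt} staged={none}
After op 21 (modify e.txt): modified={a.txt, b.txt, c.txt, d.txt, e.txt, f.txt, g.txt, h.txt} staged={none}
After op 22 (git add f.txt): modified={a.txt, b.txt, c.txt, d.txt, e.txt, g.txt, h.txt} staged={f.txt}
After op 23 (git add h.txt): modified={a.txt, b.txt, c.txt, d.txt, e.txt, g.txt} staged={f.txt, h.txt}
After op 24 (git commit): modified={a.txt, b.txt, c.txt, d.txt, e.txt, g.txt} staged={none}
Final staged set: {none} -> count=0

Answer: 0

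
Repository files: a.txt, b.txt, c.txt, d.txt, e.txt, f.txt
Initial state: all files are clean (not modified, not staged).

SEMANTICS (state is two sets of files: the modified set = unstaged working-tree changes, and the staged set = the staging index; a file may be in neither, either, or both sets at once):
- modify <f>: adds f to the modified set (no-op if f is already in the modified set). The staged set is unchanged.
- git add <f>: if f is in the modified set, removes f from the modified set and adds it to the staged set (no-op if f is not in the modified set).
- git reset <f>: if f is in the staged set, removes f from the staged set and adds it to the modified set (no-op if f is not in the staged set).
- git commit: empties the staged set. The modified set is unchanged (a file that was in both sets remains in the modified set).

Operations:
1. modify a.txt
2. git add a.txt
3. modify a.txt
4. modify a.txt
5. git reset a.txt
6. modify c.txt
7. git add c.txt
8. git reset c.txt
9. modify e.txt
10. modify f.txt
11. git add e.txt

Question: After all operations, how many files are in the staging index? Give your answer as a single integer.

Answer: 1

Derivation:
After op 1 (modify a.txt): modified={a.txt} staged={none}
After op 2 (git add a.txt): modified={none} staged={a.txt}
After op 3 (modify a.txt): modified={a.txt} staged={a.txt}
After op 4 (modify a.txt): modified={a.txt} staged={a.txt}
After op 5 (git reset a.txt): modified={a.txt} staged={none}
After op 6 (modify c.txt): modified={a.txt, c.txt} staged={none}
After op 7 (git add c.txt): modified={a.txt} staged={c.txt}
After op 8 (git reset c.txt): modified={a.txt, c.txt} staged={none}
After op 9 (modify e.txt): modified={a.txt, c.txt, e.txt} staged={none}
After op 10 (modify f.txt): modified={a.txt, c.txt, e.txt, f.txt} staged={none}
After op 11 (git add e.txt): modified={a.txt, c.txt, f.txt} staged={e.txt}
Final staged set: {e.txt} -> count=1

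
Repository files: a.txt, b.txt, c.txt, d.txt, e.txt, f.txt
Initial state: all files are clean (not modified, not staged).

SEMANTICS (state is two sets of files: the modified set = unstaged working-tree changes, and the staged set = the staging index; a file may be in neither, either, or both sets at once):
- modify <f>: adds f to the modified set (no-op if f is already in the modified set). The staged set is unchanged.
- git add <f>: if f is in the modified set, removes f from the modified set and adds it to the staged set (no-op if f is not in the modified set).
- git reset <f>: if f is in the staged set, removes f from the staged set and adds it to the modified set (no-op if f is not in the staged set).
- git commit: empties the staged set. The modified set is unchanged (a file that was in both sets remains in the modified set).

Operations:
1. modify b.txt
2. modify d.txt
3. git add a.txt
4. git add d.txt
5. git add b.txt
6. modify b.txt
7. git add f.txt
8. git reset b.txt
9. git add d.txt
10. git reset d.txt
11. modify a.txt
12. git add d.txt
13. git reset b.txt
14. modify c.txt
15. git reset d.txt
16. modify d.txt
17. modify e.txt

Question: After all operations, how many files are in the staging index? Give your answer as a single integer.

Answer: 0

Derivation:
After op 1 (modify b.txt): modified={b.txt} staged={none}
After op 2 (modify d.txt): modified={b.txt, d.txt} staged={none}
After op 3 (git add a.txt): modified={b.txt, d.txt} staged={none}
After op 4 (git add d.txt): modified={b.txt} staged={d.txt}
After op 5 (git add b.txt): modified={none} staged={b.txt, d.txt}
After op 6 (modify b.txt): modified={b.txt} staged={b.txt, d.txt}
After op 7 (git add f.txt): modified={b.txt} staged={b.txt, d.txt}
After op 8 (git reset b.txt): modified={b.txt} staged={d.txt}
After op 9 (git add d.txt): modified={b.txt} staged={d.txt}
After op 10 (git reset d.txt): modified={b.txt, d.txt} staged={none}
After op 11 (modify a.txt): modified={a.txt, b.txt, d.txt} staged={none}
After op 12 (git add d.txt): modified={a.txt, b.txt} staged={d.txt}
After op 13 (git reset b.txt): modified={a.txt, b.txt} staged={d.txt}
After op 14 (modify c.txt): modified={a.txt, b.txt, c.txt} staged={d.txt}
After op 15 (git reset d.txt): modified={a.txt, b.txt, c.txt, d.txt} staged={none}
After op 16 (modify d.txt): modified={a.txt, b.txt, c.txt, d.txt} staged={none}
After op 17 (modify e.txt): modified={a.txt, b.txt, c.txt, d.txt, e.txt} staged={none}
Final staged set: {none} -> count=0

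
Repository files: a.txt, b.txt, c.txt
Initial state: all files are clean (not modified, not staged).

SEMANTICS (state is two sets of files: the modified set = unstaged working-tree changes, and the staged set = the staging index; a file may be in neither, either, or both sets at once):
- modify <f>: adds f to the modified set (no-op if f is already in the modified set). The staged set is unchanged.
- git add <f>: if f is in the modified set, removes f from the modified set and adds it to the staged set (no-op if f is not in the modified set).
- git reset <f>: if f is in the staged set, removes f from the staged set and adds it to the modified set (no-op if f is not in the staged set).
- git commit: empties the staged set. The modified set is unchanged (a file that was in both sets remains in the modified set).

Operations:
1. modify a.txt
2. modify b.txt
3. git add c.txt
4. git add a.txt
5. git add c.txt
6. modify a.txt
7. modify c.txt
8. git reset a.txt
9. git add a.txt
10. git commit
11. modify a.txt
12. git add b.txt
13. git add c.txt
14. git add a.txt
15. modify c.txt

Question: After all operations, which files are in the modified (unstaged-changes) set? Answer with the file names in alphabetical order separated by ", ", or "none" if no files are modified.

Answer: c.txt

Derivation:
After op 1 (modify a.txt): modified={a.txt} staged={none}
After op 2 (modify b.txt): modified={a.txt, b.txt} staged={none}
After op 3 (git add c.txt): modified={a.txt, b.txt} staged={none}
After op 4 (git add a.txt): modified={b.txt} staged={a.txt}
After op 5 (git add c.txt): modified={b.txt} staged={a.txt}
After op 6 (modify a.txt): modified={a.txt, b.txt} staged={a.txt}
After op 7 (modify c.txt): modified={a.txt, b.txt, c.txt} staged={a.txt}
After op 8 (git reset a.txt): modified={a.txt, b.txt, c.txt} staged={none}
After op 9 (git add a.txt): modified={b.txt, c.txt} staged={a.txt}
After op 10 (git commit): modified={b.txt, c.txt} staged={none}
After op 11 (modify a.txt): modified={a.txt, b.txt, c.txt} staged={none}
After op 12 (git add b.txt): modified={a.txt, c.txt} staged={b.txt}
After op 13 (git add c.txt): modified={a.txt} staged={b.txt, c.txt}
After op 14 (git add a.txt): modified={none} staged={a.txt, b.txt, c.txt}
After op 15 (modify c.txt): modified={c.txt} staged={a.txt, b.txt, c.txt}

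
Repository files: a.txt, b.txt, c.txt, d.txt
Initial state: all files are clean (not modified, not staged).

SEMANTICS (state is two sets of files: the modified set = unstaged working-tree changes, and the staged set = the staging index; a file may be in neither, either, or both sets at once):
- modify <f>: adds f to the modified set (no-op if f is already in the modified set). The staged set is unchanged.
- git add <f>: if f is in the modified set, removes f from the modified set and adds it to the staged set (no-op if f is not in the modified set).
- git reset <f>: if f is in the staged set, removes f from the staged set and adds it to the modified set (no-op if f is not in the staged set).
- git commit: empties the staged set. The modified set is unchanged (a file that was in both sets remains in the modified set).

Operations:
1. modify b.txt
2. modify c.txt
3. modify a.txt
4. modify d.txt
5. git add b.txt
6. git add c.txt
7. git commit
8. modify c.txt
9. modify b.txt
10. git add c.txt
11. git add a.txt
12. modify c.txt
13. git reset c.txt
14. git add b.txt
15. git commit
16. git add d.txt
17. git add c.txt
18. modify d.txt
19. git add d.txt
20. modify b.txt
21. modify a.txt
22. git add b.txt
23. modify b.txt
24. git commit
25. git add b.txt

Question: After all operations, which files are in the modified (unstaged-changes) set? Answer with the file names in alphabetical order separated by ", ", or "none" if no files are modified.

Answer: a.txt

Derivation:
After op 1 (modify b.txt): modified={b.txt} staged={none}
After op 2 (modify c.txt): modified={b.txt, c.txt} staged={none}
After op 3 (modify a.txt): modified={a.txt, b.txt, c.txt} staged={none}
After op 4 (modify d.txt): modified={a.txt, b.txt, c.txt, d.txt} staged={none}
After op 5 (git add b.txt): modified={a.txt, c.txt, d.txt} staged={b.txt}
After op 6 (git add c.txt): modified={a.txt, d.txt} staged={b.txt, c.txt}
After op 7 (git commit): modified={a.txt, d.txt} staged={none}
After op 8 (modify c.txt): modified={a.txt, c.txt, d.txt} staged={none}
After op 9 (modify b.txt): modified={a.txt, b.txt, c.txt, d.txt} staged={none}
After op 10 (git add c.txt): modified={a.txt, b.txt, d.txt} staged={c.txt}
After op 11 (git add a.txt): modified={b.txt, d.txt} staged={a.txt, c.txt}
After op 12 (modify c.txt): modified={b.txt, c.txt, d.txt} staged={a.txt, c.txt}
After op 13 (git reset c.txt): modified={b.txt, c.txt, d.txt} staged={a.txt}
After op 14 (git add b.txt): modified={c.txt, d.txt} staged={a.txt, b.txt}
After op 15 (git commit): modified={c.txt, d.txt} staged={none}
After op 16 (git add d.txt): modified={c.txt} staged={d.txt}
After op 17 (git add c.txt): modified={none} staged={c.txt, d.txt}
After op 18 (modify d.txt): modified={d.txt} staged={c.txt, d.txt}
After op 19 (git add d.txt): modified={none} staged={c.txt, d.txt}
After op 20 (modify b.txt): modified={b.txt} staged={c.txt, d.txt}
After op 21 (modify a.txt): modified={a.txt, b.txt} staged={c.txt, d.txt}
After op 22 (git add b.txt): modified={a.txt} staged={b.txt, c.txt, d.txt}
After op 23 (modify b.txt): modified={a.txt, b.txt} staged={b.txt, c.txt, d.txt}
After op 24 (git commit): modified={a.txt, b.txt} staged={none}
After op 25 (git add b.txt): modified={a.txt} staged={b.txt}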